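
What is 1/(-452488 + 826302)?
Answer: 1/373814 ≈ 2.6751e-6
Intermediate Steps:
1/(-452488 + 826302) = 1/373814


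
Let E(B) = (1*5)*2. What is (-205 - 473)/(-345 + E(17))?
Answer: 678/335 ≈ 2.0239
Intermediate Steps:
E(B) = 10 (E(B) = 5*2 = 10)
(-205 - 473)/(-345 + E(17)) = (-205 - 473)/(-345 + 10) = -678/(-335) = -678*(-1/335) = 678/335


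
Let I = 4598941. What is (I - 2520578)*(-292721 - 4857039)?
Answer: -10703070642880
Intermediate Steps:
(I - 2520578)*(-292721 - 4857039) = (4598941 - 2520578)*(-292721 - 4857039) = 2078363*(-5149760) = -10703070642880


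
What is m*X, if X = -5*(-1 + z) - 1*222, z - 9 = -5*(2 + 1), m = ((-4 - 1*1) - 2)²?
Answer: -9163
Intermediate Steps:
m = 49 (m = ((-4 - 1) - 2)² = (-5 - 2)² = (-7)² = 49)
z = -6 (z = 9 - 5*(2 + 1) = 9 - 5*3 = 9 - 15 = -6)
X = -187 (X = -5*(-1 - 6) - 1*222 = -5*(-7) - 222 = 35 - 222 = -187)
m*X = 49*(-187) = -9163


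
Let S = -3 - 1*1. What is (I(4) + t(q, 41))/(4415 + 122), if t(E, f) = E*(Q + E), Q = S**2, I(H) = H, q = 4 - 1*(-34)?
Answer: 2056/4537 ≈ 0.45316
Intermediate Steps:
q = 38 (q = 4 + 34 = 38)
S = -4 (S = -3 - 1 = -4)
Q = 16 (Q = (-4)**2 = 16)
t(E, f) = E*(16 + E)
(I(4) + t(q, 41))/(4415 + 122) = (4 + 38*(16 + 38))/(4415 + 122) = (4 + 38*54)/4537 = (4 + 2052)*(1/4537) = 2056*(1/4537) = 2056/4537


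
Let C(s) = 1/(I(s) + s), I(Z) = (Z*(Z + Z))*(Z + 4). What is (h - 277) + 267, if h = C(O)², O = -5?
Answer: -30249/3025 ≈ -9.9997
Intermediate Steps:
I(Z) = 2*Z²*(4 + Z) (I(Z) = (Z*(2*Z))*(4 + Z) = (2*Z²)*(4 + Z) = 2*Z²*(4 + Z))
C(s) = 1/(s + 2*s²*(4 + s)) (C(s) = 1/(2*s²*(4 + s) + s) = 1/(s + 2*s²*(4 + s)))
h = 1/3025 (h = (1/((-5)*(1 + 2*(-5)*(4 - 5))))² = (-1/(5*(1 + 2*(-5)*(-1))))² = (-1/(5*(1 + 10)))² = (-⅕/11)² = (-⅕*1/11)² = (-1/55)² = 1/3025 ≈ 0.00033058)
(h - 277) + 267 = (1/3025 - 277) + 267 = -837924/3025 + 267 = -30249/3025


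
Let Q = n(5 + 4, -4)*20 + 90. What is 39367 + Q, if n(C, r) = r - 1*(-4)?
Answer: 39457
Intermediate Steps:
n(C, r) = 4 + r (n(C, r) = r + 4 = 4 + r)
Q = 90 (Q = (4 - 4)*20 + 90 = 0*20 + 90 = 0 + 90 = 90)
39367 + Q = 39367 + 90 = 39457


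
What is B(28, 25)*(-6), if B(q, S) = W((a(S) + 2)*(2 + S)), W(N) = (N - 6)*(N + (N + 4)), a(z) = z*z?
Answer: -3438279756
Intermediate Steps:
a(z) = z²
W(N) = (-6 + N)*(4 + 2*N) (W(N) = (-6 + N)*(N + (4 + N)) = (-6 + N)*(4 + 2*N))
B(q, S) = -24 - 8*(2 + S)*(2 + S²) + 2*(2 + S)²*(2 + S²)² (B(q, S) = -24 - 8*(S² + 2)*(2 + S) + 2*((S² + 2)*(2 + S))² = -24 - 8*(2 + S²)*(2 + S) + 2*((2 + S²)*(2 + S))² = -24 - 8*(2 + S)*(2 + S²) + 2*((2 + S)*(2 + S²))² = -24 - 8*(2 + S)*(2 + S²) + 2*((2 + S)²*(2 + S²)²) = -24 - 8*(2 + S)*(2 + S²) + 2*(2 + S)²*(2 + S²)²)
B(28, 25)*(-6) = (-24 + 2*25⁶ + 8*25⁵ + 16*25 + 16*25⁴ + 24*25² + 24*25³)*(-6) = (-24 + 2*244140625 + 8*9765625 + 400 + 16*390625 + 24*625 + 24*15625)*(-6) = (-24 + 488281250 + 78125000 + 400 + 6250000 + 15000 + 375000)*(-6) = 573046626*(-6) = -3438279756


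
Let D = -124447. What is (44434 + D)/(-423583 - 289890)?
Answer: 80013/713473 ≈ 0.11215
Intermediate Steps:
(44434 + D)/(-423583 - 289890) = (44434 - 124447)/(-423583 - 289890) = -80013/(-713473) = -80013*(-1/713473) = 80013/713473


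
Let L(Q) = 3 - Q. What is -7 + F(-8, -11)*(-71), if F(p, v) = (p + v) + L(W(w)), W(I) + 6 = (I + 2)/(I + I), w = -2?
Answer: 703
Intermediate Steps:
W(I) = -6 + (2 + I)/(2*I) (W(I) = -6 + (I + 2)/(I + I) = -6 + (2 + I)/((2*I)) = -6 + (2 + I)*(1/(2*I)) = -6 + (2 + I)/(2*I))
F(p, v) = 9 + p + v (F(p, v) = (p + v) + (3 - (-11/2 + 1/(-2))) = (p + v) + (3 - (-11/2 - ½)) = (p + v) + (3 - 1*(-6)) = (p + v) + (3 + 6) = (p + v) + 9 = 9 + p + v)
-7 + F(-8, -11)*(-71) = -7 + (9 - 8 - 11)*(-71) = -7 - 10*(-71) = -7 + 710 = 703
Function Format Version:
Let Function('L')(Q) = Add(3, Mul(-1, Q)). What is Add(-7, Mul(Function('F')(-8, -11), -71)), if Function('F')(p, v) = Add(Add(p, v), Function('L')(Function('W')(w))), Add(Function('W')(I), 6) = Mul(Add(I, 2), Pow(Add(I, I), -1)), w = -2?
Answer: 703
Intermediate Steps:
Function('W')(I) = Add(-6, Mul(Rational(1, 2), Pow(I, -1), Add(2, I))) (Function('W')(I) = Add(-6, Mul(Add(I, 2), Pow(Add(I, I), -1))) = Add(-6, Mul(Add(2, I), Pow(Mul(2, I), -1))) = Add(-6, Mul(Add(2, I), Mul(Rational(1, 2), Pow(I, -1)))) = Add(-6, Mul(Rational(1, 2), Pow(I, -1), Add(2, I))))
Function('F')(p, v) = Add(9, p, v) (Function('F')(p, v) = Add(Add(p, v), Add(3, Mul(-1, Add(Rational(-11, 2), Pow(-2, -1))))) = Add(Add(p, v), Add(3, Mul(-1, Add(Rational(-11, 2), Rational(-1, 2))))) = Add(Add(p, v), Add(3, Mul(-1, -6))) = Add(Add(p, v), Add(3, 6)) = Add(Add(p, v), 9) = Add(9, p, v))
Add(-7, Mul(Function('F')(-8, -11), -71)) = Add(-7, Mul(Add(9, -8, -11), -71)) = Add(-7, Mul(-10, -71)) = Add(-7, 710) = 703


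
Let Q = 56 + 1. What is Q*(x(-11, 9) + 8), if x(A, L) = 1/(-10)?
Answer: 4503/10 ≈ 450.30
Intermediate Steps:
x(A, L) = -1/10
Q = 57
Q*(x(-11, 9) + 8) = 57*(-1/10 + 8) = 57*(79/10) = 4503/10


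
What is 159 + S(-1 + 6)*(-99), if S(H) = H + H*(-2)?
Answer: 654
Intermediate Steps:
S(H) = -H (S(H) = H - 2*H = -H)
159 + S(-1 + 6)*(-99) = 159 - (-1 + 6)*(-99) = 159 - 1*5*(-99) = 159 - 5*(-99) = 159 + 495 = 654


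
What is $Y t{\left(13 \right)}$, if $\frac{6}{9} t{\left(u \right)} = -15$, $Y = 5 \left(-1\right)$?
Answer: $\frac{225}{2} \approx 112.5$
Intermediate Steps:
$Y = -5$
$t{\left(u \right)} = - \frac{45}{2}$ ($t{\left(u \right)} = \frac{3}{2} \left(-15\right) = - \frac{45}{2}$)
$Y t{\left(13 \right)} = \left(-5\right) \left(- \frac{45}{2}\right) = \frac{225}{2}$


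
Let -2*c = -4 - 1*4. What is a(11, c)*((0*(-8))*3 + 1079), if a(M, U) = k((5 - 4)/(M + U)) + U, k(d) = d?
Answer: 65819/15 ≈ 4387.9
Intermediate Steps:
c = 4 (c = -(-4 - 1*4)/2 = -(-4 - 4)/2 = -1/2*(-8) = 4)
a(M, U) = U + 1/(M + U) (a(M, U) = (5 - 4)/(M + U) + U = 1/(M + U) + U = U + 1/(M + U))
a(11, c)*((0*(-8))*3 + 1079) = ((1 + 4*(11 + 4))/(11 + 4))*((0*(-8))*3 + 1079) = ((1 + 4*15)/15)*(0*3 + 1079) = ((1 + 60)/15)*(0 + 1079) = ((1/15)*61)*1079 = (61/15)*1079 = 65819/15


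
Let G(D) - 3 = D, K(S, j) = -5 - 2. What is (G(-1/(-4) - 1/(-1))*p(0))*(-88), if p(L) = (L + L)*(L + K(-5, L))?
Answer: 0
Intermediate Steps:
K(S, j) = -7
G(D) = 3 + D
p(L) = 2*L*(-7 + L) (p(L) = (L + L)*(L - 7) = (2*L)*(-7 + L) = 2*L*(-7 + L))
(G(-1/(-4) - 1/(-1))*p(0))*(-88) = ((3 + (-1/(-4) - 1/(-1)))*(2*0*(-7 + 0)))*(-88) = ((3 + (-1*(-¼) - 1*(-1)))*(2*0*(-7)))*(-88) = ((3 + (¼ + 1))*0)*(-88) = ((3 + 5/4)*0)*(-88) = ((17/4)*0)*(-88) = 0*(-88) = 0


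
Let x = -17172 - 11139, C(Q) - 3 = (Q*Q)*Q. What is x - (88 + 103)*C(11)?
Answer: -283105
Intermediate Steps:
C(Q) = 3 + Q**3 (C(Q) = 3 + (Q*Q)*Q = 3 + Q**2*Q = 3 + Q**3)
x = -28311
x - (88 + 103)*C(11) = -28311 - (88 + 103)*(3 + 11**3) = -28311 - 191*(3 + 1331) = -28311 - 191*1334 = -28311 - 1*254794 = -28311 - 254794 = -283105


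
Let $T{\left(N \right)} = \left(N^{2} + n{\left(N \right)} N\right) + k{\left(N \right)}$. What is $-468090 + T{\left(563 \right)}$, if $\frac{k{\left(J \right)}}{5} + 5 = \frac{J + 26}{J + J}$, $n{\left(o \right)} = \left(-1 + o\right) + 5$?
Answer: $\frac{189255395}{1126} \approx 1.6808 \cdot 10^{5}$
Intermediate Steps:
$n{\left(o \right)} = 4 + o$
$k{\left(J \right)} = -25 + \frac{5 \left(26 + J\right)}{2 J}$ ($k{\left(J \right)} = -25 + 5 \frac{J + 26}{J + J} = -25 + 5 \frac{26 + J}{2 J} = -25 + \frac{5 \left(26 + J\right)}{2 J}$)
$T{\left(N \right)} = - \frac{45}{2} + N^{2} + \frac{65}{N} + N \left(4 + N\right)$ ($T{\left(N \right)} = \left(N^{2} + \left(4 + N\right) N\right) - \left(\frac{45}{2} - \frac{65}{N}\right) = \left(N^{2} + N \left(4 + N\right)\right) - \left(\frac{45}{2} - \frac{65}{N}\right) = - \frac{45}{2} + N^{2} + \frac{65}{N} + N \left(4 + N\right)$)
$-468090 + T{\left(563 \right)} = -468090 + \left(- \frac{45}{2} + 2 \cdot 563^{2} + 4 \cdot 563 + \frac{65}{563}\right) = -468090 + \left(- \frac{45}{2} + 2 \cdot 316969 + 2252 + 65 \cdot \frac{1}{563}\right) = -468090 + \left(- \frac{45}{2} + 633938 + 2252 + \frac{65}{563}\right) = -468090 + \frac{716324735}{1126} = \frac{189255395}{1126}$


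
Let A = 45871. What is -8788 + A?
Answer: 37083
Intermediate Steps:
-8788 + A = -8788 + 45871 = 37083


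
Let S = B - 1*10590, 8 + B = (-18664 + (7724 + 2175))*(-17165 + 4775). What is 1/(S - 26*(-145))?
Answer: 1/108591522 ≈ 9.2088e-9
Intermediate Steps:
B = 108598342 (B = -8 + (-18664 + (7724 + 2175))*(-17165 + 4775) = -8 + (-18664 + 9899)*(-12390) = -8 - 8765*(-12390) = -8 + 108598350 = 108598342)
S = 108587752 (S = 108598342 - 1*10590 = 108598342 - 10590 = 108587752)
1/(S - 26*(-145)) = 1/(108587752 - 26*(-145)) = 1/(108587752 + 3770) = 1/108591522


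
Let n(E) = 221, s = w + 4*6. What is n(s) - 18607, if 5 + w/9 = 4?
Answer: -18386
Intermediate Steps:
w = -9 (w = -45 + 9*4 = -45 + 36 = -9)
s = 15 (s = -9 + 4*6 = -9 + 24 = 15)
n(s) - 18607 = 221 - 18607 = -18386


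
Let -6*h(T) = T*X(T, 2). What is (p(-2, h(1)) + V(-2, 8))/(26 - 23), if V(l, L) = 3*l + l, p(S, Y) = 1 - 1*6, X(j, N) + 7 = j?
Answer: -13/3 ≈ -4.3333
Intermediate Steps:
X(j, N) = -7 + j
h(T) = -T*(-7 + T)/6
p(S, Y) = -5 (p(S, Y) = 1 - 6 = -5)
V(l, L) = 4*l
(p(-2, h(1)) + V(-2, 8))/(26 - 23) = (-5 + 4*(-2))/(26 - 23) = (-5 - 8)/3 = (1/3)*(-13) = -13/3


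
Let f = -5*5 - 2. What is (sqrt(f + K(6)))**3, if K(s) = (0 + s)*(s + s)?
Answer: 135*sqrt(5) ≈ 301.87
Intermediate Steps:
K(s) = 2*s**2 (K(s) = s*(2*s) = 2*s**2)
f = -27 (f = -25 - 2 = -27)
(sqrt(f + K(6)))**3 = (sqrt(-27 + 2*6**2))**3 = (sqrt(-27 + 2*36))**3 = (sqrt(-27 + 72))**3 = (sqrt(45))**3 = (3*sqrt(5))**3 = 135*sqrt(5)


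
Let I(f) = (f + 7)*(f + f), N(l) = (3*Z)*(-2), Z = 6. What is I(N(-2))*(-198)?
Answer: -413424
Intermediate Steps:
N(l) = -36 (N(l) = (3*6)*(-2) = 18*(-2) = -36)
I(f) = 2*f*(7 + f) (I(f) = (7 + f)*(2*f) = 2*f*(7 + f))
I(N(-2))*(-198) = (2*(-36)*(7 - 36))*(-198) = (2*(-36)*(-29))*(-198) = 2088*(-198) = -413424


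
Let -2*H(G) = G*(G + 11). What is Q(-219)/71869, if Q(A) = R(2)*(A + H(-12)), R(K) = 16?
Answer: -3600/71869 ≈ -0.050091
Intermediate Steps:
H(G) = -G*(11 + G)/2 (H(G) = -G*(G + 11)/2 = -G*(11 + G)/2)
Q(A) = -96 + 16*A (Q(A) = 16*(A - ½*(-12)*(11 - 12)) = 16*(A - ½*(-12)*(-1)) = 16*(A - 6) = 16*(-6 + A) = -96 + 16*A)
Q(-219)/71869 = (-96 + 16*(-219))/71869 = (-96 - 3504)*(1/71869) = -3600*1/71869 = -3600/71869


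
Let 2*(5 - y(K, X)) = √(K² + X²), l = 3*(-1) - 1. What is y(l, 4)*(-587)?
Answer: -2935 + 1174*√2 ≈ -1274.7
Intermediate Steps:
l = -4 (l = -3 - 1 = -4)
y(K, X) = 5 - √(K² + X²)/2
y(l, 4)*(-587) = (5 - √((-4)² + 4²)/2)*(-587) = (5 - √(16 + 16)/2)*(-587) = (5 - 2*√2)*(-587) = -2935 + 1174*√2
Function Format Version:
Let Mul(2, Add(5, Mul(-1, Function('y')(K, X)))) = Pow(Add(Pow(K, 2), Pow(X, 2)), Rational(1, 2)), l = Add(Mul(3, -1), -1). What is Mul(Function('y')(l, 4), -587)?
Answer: Add(-2935, Mul(1174, Pow(2, Rational(1, 2)))) ≈ -1274.7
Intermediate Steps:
l = -4 (l = Add(-3, -1) = -4)
Function('y')(K, X) = Add(5, Mul(Rational(-1, 2), Pow(Add(Pow(K, 2), Pow(X, 2)), Rational(1, 2))))
Mul(Function('y')(l, 4), -587) = Mul(Add(5, Mul(Rational(-1, 2), Pow(Add(Pow(-4, 2), Pow(4, 2)), Rational(1, 2)))), -587) = Mul(Add(5, Mul(Rational(-1, 2), Pow(Add(16, 16), Rational(1, 2)))), -587) = Mul(Add(5, Mul(Rational(-1, 2), Pow(32, Rational(1, 2)))), -587) = Mul(Add(5, Mul(Rational(-1, 2), Mul(4, Pow(2, Rational(1, 2))))), -587) = Mul(Add(5, Mul(-2, Pow(2, Rational(1, 2)))), -587) = Add(-2935, Mul(1174, Pow(2, Rational(1, 2))))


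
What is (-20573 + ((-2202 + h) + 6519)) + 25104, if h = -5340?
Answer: 3508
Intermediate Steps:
(-20573 + ((-2202 + h) + 6519)) + 25104 = (-20573 + ((-2202 - 5340) + 6519)) + 25104 = (-20573 + (-7542 + 6519)) + 25104 = (-20573 - 1023) + 25104 = -21596 + 25104 = 3508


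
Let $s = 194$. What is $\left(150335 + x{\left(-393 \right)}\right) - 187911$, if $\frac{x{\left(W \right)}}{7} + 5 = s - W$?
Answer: $-33502$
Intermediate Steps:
$x{\left(W \right)} = 1323 - 7 W$ ($x{\left(W \right)} = -35 + 7 \left(194 - W\right) = -35 - \left(-1358 + 7 W\right) = 1323 - 7 W$)
$\left(150335 + x{\left(-393 \right)}\right) - 187911 = \left(150335 + \left(1323 - -2751\right)\right) - 187911 = \left(150335 + \left(1323 + 2751\right)\right) - 187911 = \left(150335 + 4074\right) - 187911 = 154409 - 187911 = -33502$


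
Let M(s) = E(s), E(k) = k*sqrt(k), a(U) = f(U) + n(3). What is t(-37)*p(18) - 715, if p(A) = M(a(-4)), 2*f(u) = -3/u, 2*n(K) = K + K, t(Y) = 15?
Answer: -715 + 1215*sqrt(6)/32 ≈ -622.00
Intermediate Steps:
n(K) = K (n(K) = (K + K)/2 = (2*K)/2 = K)
f(u) = -3/(2*u) (f(u) = (-3/u)/2 = -3/(2*u))
a(U) = 3 - 3/(2*U) (a(U) = -3/(2*U) + 3 = 3 - 3/(2*U))
E(k) = k**(3/2)
M(s) = s**(3/2)
p(A) = 81*sqrt(6)/32 (p(A) = (3 - 3/2/(-4))**(3/2) = (3 - 3/2*(-1/4))**(3/2) = (3 + 3/8)**(3/2) = (27/8)**(3/2) = 81*sqrt(6)/32)
t(-37)*p(18) - 715 = 15*(81*sqrt(6)/32) - 715 = 1215*sqrt(6)/32 - 715 = -715 + 1215*sqrt(6)/32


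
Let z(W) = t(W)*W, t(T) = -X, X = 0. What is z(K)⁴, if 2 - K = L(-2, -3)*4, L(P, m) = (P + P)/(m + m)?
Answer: 0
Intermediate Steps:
L(P, m) = P/m (L(P, m) = (2*P)/((2*m)) = (2*P)*(1/(2*m)) = P/m)
K = -⅔ (K = 2 - (-2/(-3))*4 = 2 - (-2*(-⅓))*4 = 2 - 2*4/3 = 2 - 1*8/3 = 2 - 8/3 = -⅔ ≈ -0.66667)
t(T) = 0 (t(T) = -1*0 = 0)
z(W) = 0 (z(W) = 0*W = 0)
z(K)⁴ = 0⁴ = 0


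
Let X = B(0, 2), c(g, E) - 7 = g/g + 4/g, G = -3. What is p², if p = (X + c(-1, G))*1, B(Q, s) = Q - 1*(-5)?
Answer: 81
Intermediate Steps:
c(g, E) = 8 + 4/g (c(g, E) = 7 + (g/g + 4/g) = 7 + (1 + 4/g) = 8 + 4/g)
B(Q, s) = 5 + Q (B(Q, s) = Q + 5 = 5 + Q)
X = 5 (X = 5 + 0 = 5)
p = 9 (p = (5 + (8 + 4/(-1)))*1 = (5 + (8 + 4*(-1)))*1 = (5 + (8 - 4))*1 = (5 + 4)*1 = 9*1 = 9)
p² = 9² = 81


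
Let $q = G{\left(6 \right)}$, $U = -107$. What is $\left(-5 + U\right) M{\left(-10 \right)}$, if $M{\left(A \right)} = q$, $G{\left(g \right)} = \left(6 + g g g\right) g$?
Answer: $-149184$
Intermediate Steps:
$G{\left(g \right)} = g \left(6 + g^{3}\right)$ ($G{\left(g \right)} = \left(6 + g^{2} g\right) g = \left(6 + g^{3}\right) g = g \left(6 + g^{3}\right)$)
$q = 1332$ ($q = 6 \left(6 + 6^{3}\right) = 6 \left(6 + 216\right) = 6 \cdot 222 = 1332$)
$M{\left(A \right)} = 1332$
$\left(-5 + U\right) M{\left(-10 \right)} = \left(-5 - 107\right) 1332 = \left(-112\right) 1332 = -149184$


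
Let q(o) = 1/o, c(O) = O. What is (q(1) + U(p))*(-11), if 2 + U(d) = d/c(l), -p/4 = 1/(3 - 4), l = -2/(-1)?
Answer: -11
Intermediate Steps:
l = 2 (l = -2*(-1) = 2)
p = 4 (p = -4/(3 - 4) = -4/(-1) = -4*(-1) = 4)
U(d) = -2 + d/2
(q(1) + U(p))*(-11) = (1/1 + (-2 + (½)*4))*(-11) = (1 + (-2 + 2))*(-11) = (1 + 0)*(-11) = 1*(-11) = -11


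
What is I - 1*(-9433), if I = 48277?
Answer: 57710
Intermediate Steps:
I - 1*(-9433) = 48277 - 1*(-9433) = 48277 + 9433 = 57710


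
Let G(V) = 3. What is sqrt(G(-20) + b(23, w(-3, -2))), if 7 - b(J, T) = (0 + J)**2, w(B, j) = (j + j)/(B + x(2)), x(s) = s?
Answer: I*sqrt(519) ≈ 22.782*I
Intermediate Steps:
w(B, j) = 2*j/(2 + B) (w(B, j) = (j + j)/(B + 2) = (2*j)/(2 + B) = 2*j/(2 + B))
b(J, T) = 7 - J**2 (b(J, T) = 7 - (0 + J)**2 = 7 - J**2)
sqrt(G(-20) + b(23, w(-3, -2))) = sqrt(3 + (7 - 1*23**2)) = sqrt(3 + (7 - 1*529)) = sqrt(3 + (7 - 529)) = sqrt(3 - 522) = sqrt(-519) = I*sqrt(519)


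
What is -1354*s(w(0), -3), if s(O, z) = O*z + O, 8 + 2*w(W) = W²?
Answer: -10832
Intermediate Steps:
w(W) = -4 + W²/2
s(O, z) = O + O*z
-1354*s(w(0), -3) = -1354*(-4 + (½)*0²)*(1 - 3) = -1354*(-4 + (½)*0)*(-2) = -1354*(-4 + 0)*(-2) = -(-5416)*(-2) = -1354*8 = -10832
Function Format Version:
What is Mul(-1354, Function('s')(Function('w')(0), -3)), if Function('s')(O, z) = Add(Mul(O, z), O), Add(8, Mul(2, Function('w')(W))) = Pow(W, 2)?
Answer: -10832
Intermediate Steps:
Function('w')(W) = Add(-4, Mul(Rational(1, 2), Pow(W, 2)))
Function('s')(O, z) = Add(O, Mul(O, z))
Mul(-1354, Function('s')(Function('w')(0), -3)) = Mul(-1354, Mul(Add(-4, Mul(Rational(1, 2), Pow(0, 2))), Add(1, -3))) = Mul(-1354, Mul(Add(-4, Mul(Rational(1, 2), 0)), -2)) = Mul(-1354, Mul(Add(-4, 0), -2)) = Mul(-1354, Mul(-4, -2)) = Mul(-1354, 8) = -10832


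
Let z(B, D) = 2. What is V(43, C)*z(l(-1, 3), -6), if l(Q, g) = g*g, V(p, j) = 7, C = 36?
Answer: 14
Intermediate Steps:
l(Q, g) = g**2
V(43, C)*z(l(-1, 3), -6) = 7*2 = 14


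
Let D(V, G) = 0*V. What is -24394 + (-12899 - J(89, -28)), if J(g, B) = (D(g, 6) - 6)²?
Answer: -37329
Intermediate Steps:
D(V, G) = 0
J(g, B) = 36 (J(g, B) = (0 - 6)² = (-6)² = 36)
-24394 + (-12899 - J(89, -28)) = -24394 + (-12899 - 1*36) = -24394 + (-12899 - 36) = -24394 - 12935 = -37329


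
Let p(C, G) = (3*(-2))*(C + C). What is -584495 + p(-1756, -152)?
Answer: -563423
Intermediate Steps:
p(C, G) = -12*C
-584495 + p(-1756, -152) = -584495 - 12*(-1756) = -584495 + 21072 = -563423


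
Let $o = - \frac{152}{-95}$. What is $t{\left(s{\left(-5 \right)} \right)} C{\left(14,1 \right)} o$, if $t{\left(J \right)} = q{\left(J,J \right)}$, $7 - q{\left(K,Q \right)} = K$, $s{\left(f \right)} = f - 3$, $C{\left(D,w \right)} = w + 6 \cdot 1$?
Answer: $168$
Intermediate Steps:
$C{\left(D,w \right)} = 6 + w$ ($C{\left(D,w \right)} = w + 6 = 6 + w$)
$s{\left(f \right)} = -3 + f$
$q{\left(K,Q \right)} = 7 - K$
$t{\left(J \right)} = 7 - J$
$o = \frac{8}{5}$ ($o = \left(-152\right) \left(- \frac{1}{95}\right) = \frac{8}{5} \approx 1.6$)
$t{\left(s{\left(-5 \right)} \right)} C{\left(14,1 \right)} o = \left(7 - \left(-3 - 5\right)\right) \left(6 + 1\right) \frac{8}{5} = \left(7 - -8\right) 7 \cdot \frac{8}{5} = \left(7 + 8\right) 7 \cdot \frac{8}{5} = 15 \cdot 7 \cdot \frac{8}{5} = 105 \cdot \frac{8}{5} = 168$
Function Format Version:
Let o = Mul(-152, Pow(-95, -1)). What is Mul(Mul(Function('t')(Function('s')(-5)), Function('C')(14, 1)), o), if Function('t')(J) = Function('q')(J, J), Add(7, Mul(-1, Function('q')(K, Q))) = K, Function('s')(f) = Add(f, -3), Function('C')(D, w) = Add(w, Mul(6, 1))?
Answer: 168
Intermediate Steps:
Function('C')(D, w) = Add(6, w) (Function('C')(D, w) = Add(w, 6) = Add(6, w))
Function('s')(f) = Add(-3, f)
Function('q')(K, Q) = Add(7, Mul(-1, K))
Function('t')(J) = Add(7, Mul(-1, J))
o = Rational(8, 5) (o = Mul(-152, Rational(-1, 95)) = Rational(8, 5) ≈ 1.6000)
Mul(Mul(Function('t')(Function('s')(-5)), Function('C')(14, 1)), o) = Mul(Mul(Add(7, Mul(-1, Add(-3, -5))), Add(6, 1)), Rational(8, 5)) = Mul(Mul(Add(7, Mul(-1, -8)), 7), Rational(8, 5)) = Mul(Mul(Add(7, 8), 7), Rational(8, 5)) = Mul(Mul(15, 7), Rational(8, 5)) = Mul(105, Rational(8, 5)) = 168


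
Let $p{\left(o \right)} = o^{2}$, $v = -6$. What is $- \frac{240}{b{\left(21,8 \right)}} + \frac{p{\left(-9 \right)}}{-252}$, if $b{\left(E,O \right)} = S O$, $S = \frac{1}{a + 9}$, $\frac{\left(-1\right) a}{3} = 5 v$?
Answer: $- \frac{83169}{28} \approx -2970.3$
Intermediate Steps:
$a = 90$ ($a = - 3 \cdot 5 \left(-6\right) = \left(-3\right) \left(-30\right) = 90$)
$S = \frac{1}{99}$ ($S = \frac{1}{90 + 9} = \frac{1}{99} \approx 0.010101$)
$b{\left(E,O \right)} = \frac{O}{99}$
$- \frac{240}{b{\left(21,8 \right)}} + \frac{p{\left(-9 \right)}}{-252} = - \frac{240}{\frac{1}{99} \cdot 8} + \frac{\left(-9\right)^{2}}{-252} = - \frac{240}{\frac{8}{99}} + 81 \left(- \frac{1}{252}\right) = \left(-240\right) \frac{99}{8} - \frac{9}{28} = -2970 - \frac{9}{28} = - \frac{83169}{28}$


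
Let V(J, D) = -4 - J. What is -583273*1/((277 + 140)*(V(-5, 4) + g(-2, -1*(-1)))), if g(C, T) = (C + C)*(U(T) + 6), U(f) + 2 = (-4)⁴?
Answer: 583273/433263 ≈ 1.3462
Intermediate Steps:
U(f) = 254 (U(f) = -2 + (-4)⁴ = -2 + 256 = 254)
g(C, T) = 520*C (g(C, T) = (C + C)*(254 + 6) = (2*C)*260 = 520*C)
-583273*1/((277 + 140)*(V(-5, 4) + g(-2, -1*(-1)))) = -583273*1/((277 + 140)*((-4 - 1*(-5)) + 520*(-2))) = -583273*1/(417*((-4 + 5) - 1040)) = -583273*1/(417*(1 - 1040)) = -583273/(417*(-1039*1)) = -583273/(417*(-1039)) = -583273/(-433263) = -583273*(-1/433263) = 583273/433263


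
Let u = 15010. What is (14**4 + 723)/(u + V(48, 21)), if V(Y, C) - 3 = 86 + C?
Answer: 39139/15120 ≈ 2.5886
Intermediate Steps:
V(Y, C) = 89 + C (V(Y, C) = 3 + (86 + C) = 89 + C)
(14**4 + 723)/(u + V(48, 21)) = (14**4 + 723)/(15010 + (89 + 21)) = (38416 + 723)/(15010 + 110) = 39139/15120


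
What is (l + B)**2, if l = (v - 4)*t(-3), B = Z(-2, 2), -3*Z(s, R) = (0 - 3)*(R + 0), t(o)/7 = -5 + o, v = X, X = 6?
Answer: 12100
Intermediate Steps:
v = 6
t(o) = -35 + 7*o (t(o) = 7*(-5 + o) = -35 + 7*o)
Z(s, R) = R (Z(s, R) = -(0 - 3)*(R + 0)/3 = -(-1)*R = R)
B = 2
l = -112 (l = (6 - 4)*(-35 + 7*(-3)) = 2*(-35 - 21) = 2*(-56) = -112)
(l + B)**2 = (-112 + 2)**2 = (-110)**2 = 12100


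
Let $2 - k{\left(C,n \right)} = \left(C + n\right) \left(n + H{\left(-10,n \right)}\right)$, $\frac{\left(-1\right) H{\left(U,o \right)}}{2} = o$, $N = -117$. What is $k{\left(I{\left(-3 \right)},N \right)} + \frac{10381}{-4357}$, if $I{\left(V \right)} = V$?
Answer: $\frac{61170613}{4357} \approx 14040.0$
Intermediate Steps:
$H{\left(U,o \right)} = - 2 o$
$k{\left(C,n \right)} = 2 + n \left(C + n\right)$ ($k{\left(C,n \right)} = 2 - \left(C + n\right) \left(n - 2 n\right) = 2 - \left(C + n\right) \left(- n\right) = 2 - - n \left(C + n\right) = 2 + n \left(C + n\right)$)
$k{\left(I{\left(-3 \right)},N \right)} + \frac{10381}{-4357} = \left(2 + \left(-117\right)^{2} - -351\right) + \frac{10381}{-4357} = \left(2 + 13689 + 351\right) + 10381 \left(- \frac{1}{4357}\right) = 14042 - \frac{10381}{4357} = \frac{61170613}{4357}$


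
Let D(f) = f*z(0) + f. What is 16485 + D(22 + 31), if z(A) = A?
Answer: 16538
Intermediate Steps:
D(f) = f (D(f) = f*0 + f = 0 + f = f)
16485 + D(22 + 31) = 16485 + (22 + 31) = 16485 + 53 = 16538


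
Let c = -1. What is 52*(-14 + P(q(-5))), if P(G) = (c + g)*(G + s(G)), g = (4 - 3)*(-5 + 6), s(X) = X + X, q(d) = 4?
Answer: -728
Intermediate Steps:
s(X) = 2*X
g = 1 (g = 1*1 = 1)
P(G) = 0 (P(G) = (-1 + 1)*(G + 2*G) = 0*(3*G) = 0)
52*(-14 + P(q(-5))) = 52*(-14 + 0) = 52*(-14) = -728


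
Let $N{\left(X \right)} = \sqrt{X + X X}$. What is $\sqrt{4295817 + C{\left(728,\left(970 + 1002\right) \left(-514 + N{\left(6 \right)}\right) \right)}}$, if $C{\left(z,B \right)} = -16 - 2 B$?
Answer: $\sqrt{6323017 - 3944 \sqrt{42}} \approx 2509.5$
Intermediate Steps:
$N{\left(X \right)} = \sqrt{X + X^{2}}$
$\sqrt{4295817 + C{\left(728,\left(970 + 1002\right) \left(-514 + N{\left(6 \right)}\right) \right)}} = \sqrt{4295817 - \left(16 + 2 \left(970 + 1002\right) \left(-514 + \sqrt{6 \left(1 + 6\right)}\right)\right)} = \sqrt{4295817 - \left(16 + 2 \cdot 1972 \left(-514 + \sqrt{6 \cdot 7}\right)\right)} = \sqrt{4295817 - \left(16 + 2 \cdot 1972 \left(-514 + \sqrt{42}\right)\right)} = \sqrt{4295817 - \left(16 + 2 \left(-1013608 + 1972 \sqrt{42}\right)\right)} = \sqrt{4295817 + \left(-16 + \left(2027216 - 3944 \sqrt{42}\right)\right)} = \sqrt{4295817 + \left(2027200 - 3944 \sqrt{42}\right)} = \sqrt{6323017 - 3944 \sqrt{42}}$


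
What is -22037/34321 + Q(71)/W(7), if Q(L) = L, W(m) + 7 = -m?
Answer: -392187/68642 ≈ -5.7135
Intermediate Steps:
W(m) = -7 - m
-22037/34321 + Q(71)/W(7) = -22037/34321 + 71/(-7 - 1*7) = -22037*1/34321 + 71/(-7 - 7) = -22037/34321 + 71/(-14) = -22037/34321 + 71*(-1/14) = -22037/34321 - 71/14 = -392187/68642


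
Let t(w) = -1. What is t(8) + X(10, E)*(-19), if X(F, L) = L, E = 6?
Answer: -115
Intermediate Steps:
t(8) + X(10, E)*(-19) = -1 + 6*(-19) = -1 - 114 = -115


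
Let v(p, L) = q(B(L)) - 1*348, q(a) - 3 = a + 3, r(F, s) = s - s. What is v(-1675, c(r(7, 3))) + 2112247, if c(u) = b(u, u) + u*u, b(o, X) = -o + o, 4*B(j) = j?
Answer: 2111905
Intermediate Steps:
r(F, s) = 0
B(j) = j/4
b(o, X) = 0
c(u) = u**2 (c(u) = 0 + u*u = 0 + u**2 = u**2)
q(a) = 6 + a (q(a) = 3 + (a + 3) = 3 + (3 + a) = 6 + a)
v(p, L) = -342 + L/4 (v(p, L) = (6 + L/4) - 1*348 = (6 + L/4) - 348 = -342 + L/4)
v(-1675, c(r(7, 3))) + 2112247 = (-342 + (1/4)*0**2) + 2112247 = (-342 + (1/4)*0) + 2112247 = (-342 + 0) + 2112247 = -342 + 2112247 = 2111905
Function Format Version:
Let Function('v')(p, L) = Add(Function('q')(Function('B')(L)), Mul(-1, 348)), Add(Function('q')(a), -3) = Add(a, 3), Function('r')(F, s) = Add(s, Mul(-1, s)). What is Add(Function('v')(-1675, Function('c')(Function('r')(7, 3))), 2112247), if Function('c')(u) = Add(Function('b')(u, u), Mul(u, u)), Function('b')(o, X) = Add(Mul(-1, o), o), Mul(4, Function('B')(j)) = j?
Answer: 2111905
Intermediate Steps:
Function('r')(F, s) = 0
Function('B')(j) = Mul(Rational(1, 4), j)
Function('b')(o, X) = 0
Function('c')(u) = Pow(u, 2) (Function('c')(u) = Add(0, Mul(u, u)) = Add(0, Pow(u, 2)) = Pow(u, 2))
Function('q')(a) = Add(6, a) (Function('q')(a) = Add(3, Add(a, 3)) = Add(3, Add(3, a)) = Add(6, a))
Function('v')(p, L) = Add(-342, Mul(Rational(1, 4), L)) (Function('v')(p, L) = Add(Add(6, Mul(Rational(1, 4), L)), Mul(-1, 348)) = Add(Add(6, Mul(Rational(1, 4), L)), -348) = Add(-342, Mul(Rational(1, 4), L)))
Add(Function('v')(-1675, Function('c')(Function('r')(7, 3))), 2112247) = Add(Add(-342, Mul(Rational(1, 4), Pow(0, 2))), 2112247) = Add(Add(-342, Mul(Rational(1, 4), 0)), 2112247) = Add(Add(-342, 0), 2112247) = Add(-342, 2112247) = 2111905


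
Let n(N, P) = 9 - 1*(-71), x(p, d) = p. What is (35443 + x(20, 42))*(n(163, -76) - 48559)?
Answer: -1719210777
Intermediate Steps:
n(N, P) = 80 (n(N, P) = 9 + 71 = 80)
(35443 + x(20, 42))*(n(163, -76) - 48559) = (35443 + 20)*(80 - 48559) = 35463*(-48479) = -1719210777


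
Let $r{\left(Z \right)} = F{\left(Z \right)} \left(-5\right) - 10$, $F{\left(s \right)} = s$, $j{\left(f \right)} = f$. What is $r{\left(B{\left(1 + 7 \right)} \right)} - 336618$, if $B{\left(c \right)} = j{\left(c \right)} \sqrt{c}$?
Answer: $-336628 - 80 \sqrt{2} \approx -3.3674 \cdot 10^{5}$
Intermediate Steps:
$B{\left(c \right)} = c^{\frac{3}{2}}$ ($B{\left(c \right)} = c \sqrt{c} = c^{\frac{3}{2}}$)
$r{\left(Z \right)} = -10 - 5 Z$ ($r{\left(Z \right)} = Z \left(-5\right) - 10 = - 5 Z - 10 = -10 - 5 Z$)
$r{\left(B{\left(1 + 7 \right)} \right)} - 336618 = \left(-10 - 5 \left(1 + 7\right)^{\frac{3}{2}}\right) - 336618 = \left(-10 - 5 \cdot 8^{\frac{3}{2}}\right) - 336618 = \left(-10 - 5 \cdot 16 \sqrt{2}\right) - 336618 = \left(-10 - 80 \sqrt{2}\right) - 336618 = -336628 - 80 \sqrt{2}$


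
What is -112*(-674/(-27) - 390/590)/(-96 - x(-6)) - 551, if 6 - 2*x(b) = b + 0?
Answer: -42596965/81243 ≈ -524.32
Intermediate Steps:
x(b) = 3 - b/2 (x(b) = 3 - (b + 0)/2 = 3 - b/2)
-112*(-674/(-27) - 390/590)/(-96 - x(-6)) - 551 = -112*(-674/(-27) - 390/590)/(-96 - (3 - ½*(-6))) - 551 = -112*(-674*(-1/27) - 390*1/590)/(-96 - (3 + 3)) - 551 = -112*(674/27 - 39/59)/(-96 - 1*6) - 551 = -4335856/(1593*(-96 - 6)) - 551 = -4335856/(1593*(-102)) - 551 = -4335856*(-1)/(1593*102) - 551 = -112*(-38713/162486) - 551 = 2167928/81243 - 551 = -42596965/81243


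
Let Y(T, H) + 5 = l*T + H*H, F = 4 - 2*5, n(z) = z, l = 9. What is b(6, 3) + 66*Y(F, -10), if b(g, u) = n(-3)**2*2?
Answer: 2724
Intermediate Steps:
F = -6 (F = 4 - 10 = -6)
Y(T, H) = -5 + H**2 + 9*T (Y(T, H) = -5 + (9*T + H*H) = -5 + (9*T + H**2) = -5 + (H**2 + 9*T) = -5 + H**2 + 9*T)
b(g, u) = 18 (b(g, u) = (-3)**2*2 = 9*2 = 18)
b(6, 3) + 66*Y(F, -10) = 18 + 66*(-5 + (-10)**2 + 9*(-6)) = 18 + 66*(-5 + 100 - 54) = 18 + 66*41 = 18 + 2706 = 2724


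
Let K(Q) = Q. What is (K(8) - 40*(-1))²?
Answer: 2304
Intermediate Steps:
(K(8) - 40*(-1))² = (8 - 40*(-1))² = (8 + 40)² = 48² = 2304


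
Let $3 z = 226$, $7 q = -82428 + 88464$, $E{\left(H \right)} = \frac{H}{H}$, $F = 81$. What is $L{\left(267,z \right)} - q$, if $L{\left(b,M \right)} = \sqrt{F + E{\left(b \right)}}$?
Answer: $- \frac{6036}{7} + \sqrt{82} \approx -853.23$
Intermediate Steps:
$E{\left(H \right)} = 1$
$q = \frac{6036}{7}$ ($q = \frac{-82428 + 88464}{7} = \frac{1}{7} \cdot 6036 = \frac{6036}{7} \approx 862.29$)
$z = \frac{226}{3}$ ($z = \frac{1}{3} \cdot 226 = \frac{226}{3} \approx 75.333$)
$L{\left(b,M \right)} = \sqrt{82}$ ($L{\left(b,M \right)} = \sqrt{81 + 1} = \sqrt{82}$)
$L{\left(267,z \right)} - q = \sqrt{82} - \frac{6036}{7} = - \frac{6036}{7} + \sqrt{82}$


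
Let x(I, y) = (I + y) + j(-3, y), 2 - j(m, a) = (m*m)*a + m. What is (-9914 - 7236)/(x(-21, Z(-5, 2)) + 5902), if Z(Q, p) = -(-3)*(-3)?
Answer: -8575/2979 ≈ -2.8785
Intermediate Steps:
j(m, a) = 2 - m - a*m² (j(m, a) = 2 - ((m*m)*a + m) = 2 - (m²*a + m) = 2 - (a*m² + m) = 2 - (m + a*m²) = 2 + (-m - a*m²) = 2 - m - a*m²)
Z(Q, p) = -9 (Z(Q, p) = -3*3 = -9)
x(I, y) = 5 + I - 8*y (x(I, y) = (I + y) + (2 - 1*(-3) - 1*y*(-3)²) = (I + y) + (2 + 3 - 1*y*9) = (I + y) + (2 + 3 - 9*y) = (I + y) + (5 - 9*y) = 5 + I - 8*y)
(-9914 - 7236)/(x(-21, Z(-5, 2)) + 5902) = (-9914 - 7236)/((5 - 21 - 8*(-9)) + 5902) = -17150/((5 - 21 + 72) + 5902) = -17150/(56 + 5902) = -17150/5958 = -17150*1/5958 = -8575/2979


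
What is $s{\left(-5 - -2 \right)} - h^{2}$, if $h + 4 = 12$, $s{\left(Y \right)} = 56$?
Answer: $-8$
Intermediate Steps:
$h = 8$ ($h = -4 + 12 = 8$)
$s{\left(-5 - -2 \right)} - h^{2} = 56 - 8^{2} = 56 - 64 = -8$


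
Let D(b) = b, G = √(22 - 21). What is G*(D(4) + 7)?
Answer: 11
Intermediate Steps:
G = 1 (G = √1 = 1)
G*(D(4) + 7) = 1*(4 + 7) = 1*11 = 11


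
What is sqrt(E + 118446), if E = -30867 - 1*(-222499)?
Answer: sqrt(310078) ≈ 556.85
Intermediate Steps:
E = 191632 (E = -30867 + 222499 = 191632)
sqrt(E + 118446) = sqrt(191632 + 118446) = sqrt(310078)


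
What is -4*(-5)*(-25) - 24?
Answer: -524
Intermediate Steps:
-4*(-5)*(-25) - 24 = 20*(-25) - 24 = -500 - 24 = -524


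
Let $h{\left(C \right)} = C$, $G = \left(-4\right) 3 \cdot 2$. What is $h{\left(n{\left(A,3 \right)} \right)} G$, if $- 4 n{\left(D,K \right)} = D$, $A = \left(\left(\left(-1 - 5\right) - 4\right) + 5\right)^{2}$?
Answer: $150$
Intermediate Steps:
$A = 25$ ($A = \left(\left(-6 - 4\right) + 5\right)^{2} = \left(-10 + 5\right)^{2} = \left(-5\right)^{2} = 25$)
$n{\left(D,K \right)} = - \frac{D}{4}$
$G = -24$ ($G = \left(-12\right) 2 = -24$)
$h{\left(n{\left(A,3 \right)} \right)} G = \left(- \frac{1}{4}\right) 25 \left(-24\right) = \left(- \frac{25}{4}\right) \left(-24\right) = 150$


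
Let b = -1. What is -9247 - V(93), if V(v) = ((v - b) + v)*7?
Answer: -10556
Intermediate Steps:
V(v) = 7 + 14*v (V(v) = ((v - 1*(-1)) + v)*7 = ((v + 1) + v)*7 = ((1 + v) + v)*7 = (1 + 2*v)*7 = 7 + 14*v)
-9247 - V(93) = -9247 - (7 + 14*93) = -9247 - (7 + 1302) = -9247 - 1*1309 = -9247 - 1309 = -10556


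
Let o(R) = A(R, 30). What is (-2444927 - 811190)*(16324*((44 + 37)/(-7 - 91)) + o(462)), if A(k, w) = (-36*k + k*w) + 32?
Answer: 369979550242/7 ≈ 5.2854e+10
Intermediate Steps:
A(k, w) = 32 - 36*k + k*w
o(R) = 32 - 6*R (o(R) = 32 - 36*R + R*30 = 32 - 36*R + 30*R = 32 - 6*R)
(-2444927 - 811190)*(16324*((44 + 37)/(-7 - 91)) + o(462)) = (-2444927 - 811190)*(16324*((44 + 37)/(-7 - 91)) + (32 - 6*462)) = -3256117*(16324*(81/(-98)) + (32 - 2772)) = -3256117*(16324*(81*(-1/98)) - 2740) = -3256117*(16324*(-81/98) - 2740) = -3256117*(-94446/7 - 2740) = -3256117*(-113626/7) = 369979550242/7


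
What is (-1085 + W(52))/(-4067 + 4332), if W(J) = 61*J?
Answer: 2087/265 ≈ 7.8755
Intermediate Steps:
(-1085 + W(52))/(-4067 + 4332) = (-1085 + 61*52)/(-4067 + 4332) = (-1085 + 3172)/265 = 2087*(1/265) = 2087/265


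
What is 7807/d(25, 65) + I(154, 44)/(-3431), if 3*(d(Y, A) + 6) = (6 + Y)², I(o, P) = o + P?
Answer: 80170737/3235433 ≈ 24.779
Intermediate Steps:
I(o, P) = P + o
d(Y, A) = -6 + (6 + Y)²/3
7807/d(25, 65) + I(154, 44)/(-3431) = 7807/(-6 + (6 + 25)²/3) + (44 + 154)/(-3431) = 7807/(-6 + (⅓)*31²) + 198*(-1/3431) = 7807/(-6 + (⅓)*961) - 198/3431 = 7807/(-6 + 961/3) - 198/3431 = 7807/(943/3) - 198/3431 = 7807*(3/943) - 198/3431 = 23421/943 - 198/3431 = 80170737/3235433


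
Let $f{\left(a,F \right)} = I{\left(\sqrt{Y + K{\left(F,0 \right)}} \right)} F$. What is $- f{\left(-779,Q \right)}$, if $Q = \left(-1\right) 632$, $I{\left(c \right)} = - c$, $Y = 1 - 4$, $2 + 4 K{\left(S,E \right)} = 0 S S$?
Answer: $- 316 i \sqrt{14} \approx - 1182.4 i$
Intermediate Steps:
$K{\left(S,E \right)} = - \frac{1}{2}$ ($K{\left(S,E \right)} = - \frac{1}{2} + \frac{0 S S}{4} = - \frac{1}{2} + \frac{0 S}{4} = - \frac{1}{2} + \frac{1}{4} \cdot 0 = - \frac{1}{2} + 0 = - \frac{1}{2}$)
$Y = -3$ ($Y = 1 - 4 = -3$)
$Q = -632$
$f{\left(a,F \right)} = - \frac{i F \sqrt{14}}{2}$ ($f{\left(a,F \right)} = - \sqrt{-3 - \frac{1}{2}} F = - \sqrt{- \frac{7}{2}} F = - \frac{i \sqrt{14}}{2} F = - \frac{i F \sqrt{14}}{2}$)
$- f{\left(-779,Q \right)} = - \frac{\left(-1\right) i \left(-632\right) \sqrt{14}}{2} = - 316 i \sqrt{14}$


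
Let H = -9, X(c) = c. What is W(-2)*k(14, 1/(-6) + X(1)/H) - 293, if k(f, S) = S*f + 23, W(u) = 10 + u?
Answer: -1261/9 ≈ -140.11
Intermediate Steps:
k(f, S) = 23 + S*f
W(-2)*k(14, 1/(-6) + X(1)/H) - 293 = (10 - 2)*(23 + (1/(-6) + 1/(-9))*14) - 293 = 8*(23 + (1*(-⅙) + 1*(-⅑))*14) - 293 = 8*(23 + (-⅙ - ⅑)*14) - 293 = 8*(23 - 5/18*14) - 293 = 8*(23 - 35/9) - 293 = 8*(172/9) - 293 = 1376/9 - 293 = -1261/9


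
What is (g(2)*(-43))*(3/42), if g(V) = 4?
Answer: -86/7 ≈ -12.286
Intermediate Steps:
(g(2)*(-43))*(3/42) = (4*(-43))*(3/42) = -516/42 = -172*1/14 = -86/7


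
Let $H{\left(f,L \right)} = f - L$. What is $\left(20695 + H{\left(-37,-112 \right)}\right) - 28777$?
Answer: $-8007$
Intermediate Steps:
$\left(20695 + H{\left(-37,-112 \right)}\right) - 28777 = \left(20695 - -75\right) - 28777 = \left(20695 + \left(-37 + 112\right)\right) - 28777 = \left(20695 + 75\right) - 28777 = 20770 - 28777 = -8007$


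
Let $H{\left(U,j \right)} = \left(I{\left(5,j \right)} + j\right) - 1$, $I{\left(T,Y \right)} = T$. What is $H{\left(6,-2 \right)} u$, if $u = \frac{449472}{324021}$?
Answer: $\frac{299648}{108007} \approx 2.7743$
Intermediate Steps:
$u = \frac{149824}{108007}$ ($u = 449472 \cdot \frac{1}{324021} = \frac{149824}{108007} \approx 1.3872$)
$H{\left(U,j \right)} = 4 + j$ ($H{\left(U,j \right)} = \left(5 + j\right) - 1 = 4 + j$)
$H{\left(6,-2 \right)} u = \left(4 - 2\right) \frac{149824}{108007} = 2 \cdot \frac{149824}{108007} = \frac{299648}{108007}$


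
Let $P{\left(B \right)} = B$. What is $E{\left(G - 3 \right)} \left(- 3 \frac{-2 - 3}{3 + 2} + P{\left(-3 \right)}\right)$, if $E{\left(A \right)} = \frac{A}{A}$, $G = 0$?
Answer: $0$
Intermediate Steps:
$E{\left(A \right)} = 1$
$E{\left(G - 3 \right)} \left(- 3 \frac{-2 - 3}{3 + 2} + P{\left(-3 \right)}\right) = 1 \left(- 3 \frac{-2 - 3}{3 + 2} - 3\right) = 1 \left(- 3 \left(- \frac{5}{5}\right) - 3\right) = 1 \left(- 3 \left(\left(-5\right) \frac{1}{5}\right) - 3\right) = 1 \left(\left(-3\right) \left(-1\right) - 3\right) = 1 \left(3 - 3\right) = 1 \cdot 0 = 0$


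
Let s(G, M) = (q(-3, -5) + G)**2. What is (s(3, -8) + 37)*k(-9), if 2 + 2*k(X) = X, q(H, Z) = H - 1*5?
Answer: -341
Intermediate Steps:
q(H, Z) = -5 + H (q(H, Z) = H - 5 = -5 + H)
k(X) = -1 + X/2
s(G, M) = (-8 + G)**2 (s(G, M) = ((-5 - 3) + G)**2 = (-8 + G)**2)
(s(3, -8) + 37)*k(-9) = ((-8 + 3)**2 + 37)*(-1 + (1/2)*(-9)) = ((-5)**2 + 37)*(-1 - 9/2) = (25 + 37)*(-11/2) = 62*(-11/2) = -341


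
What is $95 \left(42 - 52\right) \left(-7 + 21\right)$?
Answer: $-13300$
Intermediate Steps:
$95 \left(42 - 52\right) \left(-7 + 21\right) = 95 \left(\left(-10\right) 14\right) = 95 \left(-140\right) = -13300$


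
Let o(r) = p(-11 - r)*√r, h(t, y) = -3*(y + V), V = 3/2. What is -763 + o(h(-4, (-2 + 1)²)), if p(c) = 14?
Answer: -763 + 7*I*√30 ≈ -763.0 + 38.341*I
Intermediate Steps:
V = 3/2 (V = 3*(½) = 3/2 ≈ 1.5000)
h(t, y) = -9/2 - 3*y (h(t, y) = -3*(y + 3/2) = -3*(3/2 + y) = -9/2 - 3*y)
o(r) = 14*√r
-763 + o(h(-4, (-2 + 1)²)) = -763 + 14*√(-9/2 - 3*(-2 + 1)²) = -763 + 14*√(-9/2 - 3*(-1)²) = -763 + 14*√(-9/2 - 3*1) = -763 + 14*√(-9/2 - 3) = -763 + 14*√(-15/2) = -763 + 14*(I*√30/2) = -763 + 7*I*√30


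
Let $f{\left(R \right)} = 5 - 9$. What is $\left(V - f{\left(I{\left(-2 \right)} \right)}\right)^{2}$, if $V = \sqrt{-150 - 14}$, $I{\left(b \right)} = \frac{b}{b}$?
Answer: $-148 + 16 i \sqrt{41} \approx -148.0 + 102.45 i$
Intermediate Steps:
$I{\left(b \right)} = 1$
$V = 2 i \sqrt{41}$ ($V = \sqrt{-164} = 2 i \sqrt{41} \approx 12.806 i$)
$f{\left(R \right)} = -4$
$\left(V - f{\left(I{\left(-2 \right)} \right)}\right)^{2} = \left(2 i \sqrt{41} - -4\right)^{2} = \left(2 i \sqrt{41} + 4\right)^{2} = \left(4 + 2 i \sqrt{41}\right)^{2}$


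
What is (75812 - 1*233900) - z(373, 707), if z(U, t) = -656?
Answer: -157432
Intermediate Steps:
(75812 - 1*233900) - z(373, 707) = (75812 - 1*233900) - 1*(-656) = (75812 - 233900) + 656 = -158088 + 656 = -157432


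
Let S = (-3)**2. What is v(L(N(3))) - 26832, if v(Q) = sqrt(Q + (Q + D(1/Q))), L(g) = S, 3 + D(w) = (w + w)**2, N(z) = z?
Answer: -26832 + sqrt(1219)/9 ≈ -26828.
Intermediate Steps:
D(w) = -3 + 4*w**2 (D(w) = -3 + (w + w)**2 = -3 + (2*w)**2 = -3 + 4*w**2)
S = 9
L(g) = 9
v(Q) = sqrt(-3 + 2*Q + 4/Q**2) (v(Q) = sqrt(Q + (Q + (-3 + 4*(1/Q)**2))) = sqrt(Q + (Q + (-3 + 4/Q**2))) = sqrt(Q + (-3 + Q + 4/Q**2)) = sqrt(-3 + 2*Q + 4/Q**2))
v(L(N(3))) - 26832 = sqrt(-3 + 2*9 + 4/9**2) - 26832 = sqrt(-3 + 18 + 4*(1/81)) - 26832 = sqrt(-3 + 18 + 4/81) - 26832 = sqrt(1219/81) - 26832 = sqrt(1219)/9 - 26832 = -26832 + sqrt(1219)/9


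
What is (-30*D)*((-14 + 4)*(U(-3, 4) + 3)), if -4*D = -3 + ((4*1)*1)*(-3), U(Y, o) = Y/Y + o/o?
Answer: 5625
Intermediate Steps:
U(Y, o) = 2 (U(Y, o) = 1 + 1 = 2)
D = 15/4 (D = -(-3 + ((4*1)*1)*(-3))/4 = -(-3 + (4*1)*(-3))/4 = -(-3 + 4*(-3))/4 = -(-3 - 12)/4 = -1/4*(-15) = 15/4 ≈ 3.7500)
(-30*D)*((-14 + 4)*(U(-3, 4) + 3)) = (-30*15/4)*((-14 + 4)*(2 + 3)) = -(-1125)*5 = -225/2*(-50) = 5625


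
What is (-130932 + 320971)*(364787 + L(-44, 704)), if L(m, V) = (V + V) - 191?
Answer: 69555034156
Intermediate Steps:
L(m, V) = -191 + 2*V (L(m, V) = 2*V - 191 = -191 + 2*V)
(-130932 + 320971)*(364787 + L(-44, 704)) = (-130932 + 320971)*(364787 + (-191 + 2*704)) = 190039*(364787 + (-191 + 1408)) = 190039*(364787 + 1217) = 190039*366004 = 69555034156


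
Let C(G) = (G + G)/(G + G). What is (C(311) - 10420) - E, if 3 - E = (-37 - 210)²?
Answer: 50587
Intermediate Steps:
C(G) = 1 (C(G) = (2*G)/((2*G)) = (2*G)*(1/(2*G)) = 1)
E = -61006 (E = 3 - (-37 - 210)² = 3 - 1*(-247)² = 3 - 1*61009 = 3 - 61009 = -61006)
(C(311) - 10420) - E = (1 - 10420) - 1*(-61006) = -10419 + 61006 = 50587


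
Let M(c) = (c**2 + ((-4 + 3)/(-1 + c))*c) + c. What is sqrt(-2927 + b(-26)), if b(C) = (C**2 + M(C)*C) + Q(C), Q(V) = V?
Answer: I*sqrt(1551309)/9 ≈ 138.39*I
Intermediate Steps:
M(c) = c + c**2 - c/(-1 + c) (M(c) = (c**2 + (-1/(-1 + c))*c) + c = (c**2 - c/(-1 + c)) + c = c + c**2 - c/(-1 + c))
b(C) = C + C**2 + C**2*(-2 + C**2)/(-1 + C) (b(C) = (C**2 + (C*(-2 + C**2)/(-1 + C))*C) + C = (C**2 + C**2*(-2 + C**2)/(-1 + C)) + C = C + C**2 + C**2*(-2 + C**2)/(-1 + C))
sqrt(-2927 + b(-26)) = sqrt(-2927 - 26*(-1 + (-26)**2 + (-26)**3 - 2*(-26))/(-1 - 26)) = sqrt(-2927 - 26*(-1 + 676 - 17576 + 52)/(-27)) = sqrt(-2927 - 26*(-1/27)*(-16849)) = sqrt(-2927 - 438074/27) = sqrt(-517103/27) = I*sqrt(1551309)/9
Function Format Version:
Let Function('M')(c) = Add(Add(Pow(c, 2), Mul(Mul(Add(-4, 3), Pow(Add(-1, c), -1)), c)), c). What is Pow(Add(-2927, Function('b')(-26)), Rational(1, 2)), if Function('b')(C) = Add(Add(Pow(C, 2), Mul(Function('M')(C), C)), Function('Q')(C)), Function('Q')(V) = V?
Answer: Mul(Rational(1, 9), I, Pow(1551309, Rational(1, 2))) ≈ Mul(138.39, I)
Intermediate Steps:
Function('M')(c) = Add(c, Pow(c, 2), Mul(-1, c, Pow(Add(-1, c), -1))) (Function('M')(c) = Add(Add(Pow(c, 2), Mul(Mul(-1, Pow(Add(-1, c), -1)), c)), c) = Add(Add(Pow(c, 2), Mul(-1, c, Pow(Add(-1, c), -1))), c) = Add(c, Pow(c, 2), Mul(-1, c, Pow(Add(-1, c), -1))))
Function('b')(C) = Add(C, Pow(C, 2), Mul(Pow(C, 2), Pow(Add(-1, C), -1), Add(-2, Pow(C, 2)))) (Function('b')(C) = Add(Add(Pow(C, 2), Mul(Mul(C, Pow(Add(-1, C), -1), Add(-2, Pow(C, 2))), C)), C) = Add(Add(Pow(C, 2), Mul(Pow(C, 2), Pow(Add(-1, C), -1), Add(-2, Pow(C, 2)))), C) = Add(C, Pow(C, 2), Mul(Pow(C, 2), Pow(Add(-1, C), -1), Add(-2, Pow(C, 2)))))
Pow(Add(-2927, Function('b')(-26)), Rational(1, 2)) = Pow(Add(-2927, Mul(-26, Pow(Add(-1, -26), -1), Add(-1, Pow(-26, 2), Pow(-26, 3), Mul(-2, -26)))), Rational(1, 2)) = Pow(Add(-2927, Mul(-26, Pow(-27, -1), Add(-1, 676, -17576, 52))), Rational(1, 2)) = Pow(Add(-2927, Mul(-26, Rational(-1, 27), -16849)), Rational(1, 2)) = Pow(Add(-2927, Rational(-438074, 27)), Rational(1, 2)) = Pow(Rational(-517103, 27), Rational(1, 2)) = Mul(Rational(1, 9), I, Pow(1551309, Rational(1, 2)))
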